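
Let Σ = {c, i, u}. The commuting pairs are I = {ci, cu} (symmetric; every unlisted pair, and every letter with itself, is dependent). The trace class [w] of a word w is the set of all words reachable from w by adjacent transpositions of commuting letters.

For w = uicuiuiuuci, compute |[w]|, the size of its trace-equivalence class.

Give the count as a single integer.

55

#0=u has no predecessor
#1=i depends on [0:u]
#2=c has no predecessor
#3=u depends on [1:i]
#4=i depends on [3:u]
#5=u depends on [4:i]
#6=i depends on [5:u]
#7=u depends on [6:i]
#8=u depends on [7:u]
#9=c depends on [2:c]
#10=i depends on [8:u]
sources: [0:u, 2:c]
N(rest) = Σ N(rest − s) over sources s of rest; N(one piece) = 1:
  size 1 → [9]=1  [10]=1
  size 2 → [2,9]=1  [8,10]=1  [9,10]=2
  size 3 → [2,9,10]=3  [7,8,10]=1  [8,9,10]=3
  size 4 → [2,8,9,10]=6  [6,7,8,10]=1  [7,8,9,10]=4
  size 5 → [2,7,8,9,10]=10  [5,6,7,8,10]=1  [6,7,8,9,10]=5
  size 6 → [2,6,7,8,9,10]=15  [4,5,6,7,8,10]=1  [5,6,7,8,9,10]=6
  size 7 → [2,5,6,7,8,9,10]=21  [3,4,5,6,7,8,10]=1  [4,5,6,7,8,9,10]=7
  size 8 → [1,3,4,5,6,7,8,10]=1  [2,4,5,6,7,8,9,10]=28  [3,4,5,6,7,8,9,10]=8
  size 9 → [0,1,3,4,5,6,7,8,10]=1  [1,3,4,5,6,7,8,9,10]=9  [2,3,4,5,6,7,8,9,10]=36
  first=0(u) contributes 45
  first=2(c) contributes 10
|[w]| = 55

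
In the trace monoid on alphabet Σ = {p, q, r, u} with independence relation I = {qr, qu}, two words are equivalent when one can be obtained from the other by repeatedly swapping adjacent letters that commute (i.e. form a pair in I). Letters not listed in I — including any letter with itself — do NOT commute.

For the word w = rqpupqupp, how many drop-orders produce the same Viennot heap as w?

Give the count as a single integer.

0(r) covers ∅
1(q) covers ∅
2(p) covers 0:r, 1:q
3(u) covers 2:p
4(p) covers 3:u
5(q) covers 4:p
6(u) covers 4:p
7(p) covers 5:q, 6:u
8(p) covers 7:p
floor of heap: 0:r, 1:q
completions by unplaced set U, small U first (add the entries for U minus each lowest piece of U):
  |U|=1: {8}:1
  |U|=2: {7,8}:1
  |U|=3: {5,7,8}:1  {6,7,8}:1
  |U|=4: {5,6,7,8}:2
  |U|=5: {4,5,6,7,8}:2
  |U|=6: {3,4,5,6,7,8}:2
  |U|=7: {2,3,4,5,6,7,8}:2
  start at 0(r): 2
  start at 1(q): 2
sum over floor = 4

4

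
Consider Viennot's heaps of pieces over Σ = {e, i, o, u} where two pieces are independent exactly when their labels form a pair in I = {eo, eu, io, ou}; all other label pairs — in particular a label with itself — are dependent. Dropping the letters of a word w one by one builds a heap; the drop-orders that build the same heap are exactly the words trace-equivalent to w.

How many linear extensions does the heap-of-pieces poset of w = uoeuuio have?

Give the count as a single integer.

84

drop 0:u onto floor
drop 1:o onto floor
drop 2:e onto floor
drop 3:u onto {0:u}
drop 4:u onto {3:u}
drop 5:i onto {2:e, 4:u}
drop 6:o onto {1:o}
ground layer = {0:u, 1:o, 2:e}
drop-orders for the pieces not yet dropped (sum over which currently-grounded one goes next):
  1 to go: {5} 1  {6} 1
  2 to go: {1,6} 1  {2,5} 1  {4,5} 1  {5,6} 2
  3 to go: {1,5,6} 3  {2,4,5} 2  {2,5,6} 3  {3,4,5} 1  {4,5,6} 3
  4 to go: {0,3,4,5} 1  {1,2,5,6} 6  {1,4,5,6} 6  {2,3,4,5} 3  {2,4,5,6} 8  {3,4,5,6} 4
  5 to go: {0,2,3,4,5} 4  {0,3,4,5,6} 5  {1,2,4,5,6} 20  {1,3,4,5,6} 10  {2,3,4,5,6} 15
  if 0:u drops first: 45 orders
  if 1:o drops first: 24 orders
  if 2:e drops first: 15 orders
heap linearizations: 84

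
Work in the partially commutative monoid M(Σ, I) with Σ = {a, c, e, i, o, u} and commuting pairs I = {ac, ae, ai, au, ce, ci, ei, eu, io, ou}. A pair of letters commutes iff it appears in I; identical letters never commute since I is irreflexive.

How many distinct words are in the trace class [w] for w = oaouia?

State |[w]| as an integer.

0(o) covers ∅
1(a) covers 0:o
2(o) covers 1:a
3(u) covers ∅
4(i) covers 3:u
5(a) covers 2:o
floor of heap: 0:o, 3:u
completions by unplaced set U, small U first (add the entries for U minus each lowest piece of U):
  |U|=1: {4}:1  {5}:1
  |U|=2: {2,5}:1  {3,4}:1  {4,5}:2
  |U|=3: {1,2,5}:1  {2,4,5}:3  {3,4,5}:3
  |U|=4: {0,1,2,5}:1  {1,2,4,5}:4  {2,3,4,5}:6
  start at 0(o): 10
  start at 3(u): 5
sum over floor = 15

15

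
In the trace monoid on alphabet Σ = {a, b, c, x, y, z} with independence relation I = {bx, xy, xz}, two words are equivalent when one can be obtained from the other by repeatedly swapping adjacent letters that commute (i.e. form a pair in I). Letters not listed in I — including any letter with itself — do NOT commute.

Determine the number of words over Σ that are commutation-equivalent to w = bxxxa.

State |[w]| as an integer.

4

drop 0:b onto floor
drop 1:x onto floor
drop 2:x onto {1:x}
drop 3:x onto {2:x}
drop 4:a onto {0:b, 3:x}
ground layer = {0:b, 1:x}
drop-orders for the pieces not yet dropped (sum over which currently-grounded one goes next):
  1 to go: {4} 1
  2 to go: {0,4} 1  {3,4} 1
  3 to go: {0,3,4} 2  {2,3,4} 1
  if 0:b drops first: 1 orders
  if 1:x drops first: 3 orders
heap linearizations: 4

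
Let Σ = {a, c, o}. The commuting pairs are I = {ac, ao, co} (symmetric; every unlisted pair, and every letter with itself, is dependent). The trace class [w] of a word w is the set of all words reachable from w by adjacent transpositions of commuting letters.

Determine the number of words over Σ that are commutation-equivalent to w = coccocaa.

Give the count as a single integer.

drop 0:c onto floor
drop 1:o onto floor
drop 2:c onto {0:c}
drop 3:c onto {2:c}
drop 4:o onto {1:o}
drop 5:c onto {3:c}
drop 6:a onto floor
drop 7:a onto {6:a}
ground layer = {0:c, 1:o, 6:a}
drop-orders for the pieces not yet dropped (sum over which currently-grounded one goes next):
  1 to go: {4} 1  {5} 1  {7} 1
  2 to go: {1,4} 1  {3,5} 1  {4,5} 2  {4,7} 2  {5,7} 2  {6,7} 1
  3 to go: {1,4,5} 3  {1,4,7} 3  {2,3,5} 1  {3,4,5} 3  {3,5,7} 3  {4,5,7} 6  {4,6,7} 3  {5,6,7} 3
  4 to go: {0,2,3,5} 1  {1,3,4,5} 6  {1,4,5,7} 12  {1,4,6,7} 6  {2,3,4,5} 4  {2,3,5,7} 4  {3,4,5,7} 12  {3,5,6,7} 6  {4,5,6,7} 12
  5 to go: {0,2,3,4,5} 5  {0,2,3,5,7} 5  {1,2,3,4,5} 10  {1,3,4,5,7} 30  {1,4,5,6,7} 30  {2,3,4,5,7} 20  {2,3,5,6,7} 10  {3,4,5,6,7} 30
  6 to go: {0,1,2,3,4,5} 15  {0,2,3,4,5,7} 30  {0,2,3,5,6,7} 15  {1,2,3,4,5,7} 60  {1,3,4,5,6,7} 90  {2,3,4,5,6,7} 60
  if 0:c drops first: 210 orders
  if 1:o drops first: 105 orders
  if 6:a drops first: 105 orders
heap linearizations: 420

420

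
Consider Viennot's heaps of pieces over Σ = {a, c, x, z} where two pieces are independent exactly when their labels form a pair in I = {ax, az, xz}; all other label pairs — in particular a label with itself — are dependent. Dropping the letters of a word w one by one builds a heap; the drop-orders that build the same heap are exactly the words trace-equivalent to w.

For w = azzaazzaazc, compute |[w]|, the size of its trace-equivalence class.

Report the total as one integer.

0(a) covers ∅
1(z) covers ∅
2(z) covers 1:z
3(a) covers 0:a
4(a) covers 3:a
5(z) covers 2:z
6(z) covers 5:z
7(a) covers 4:a
8(a) covers 7:a
9(z) covers 6:z
10(c) covers 8:a, 9:z
floor of heap: 0:a, 1:z
completions by unplaced set U, small U first (add the entries for U minus each lowest piece of U):
  |U|=1: {10}:1
  |U|=2: {8,10}:1  {9,10}:1
  |U|=3: {6,9,10}:1  {7,8,10}:1  {8,9,10}:2
  |U|=4: {4,7,8,10}:1  {5,6,9,10}:1  {6,8,9,10}:3  {7,8,9,10}:3
  |U|=5: {2,5,6,9,10}:1  {3,4,7,8,10}:1  {4,7,8,9,10}:4  {5,6,8,9,10}:4  {6,7,8,9,10}:6
  |U|=6: {0,3,4,7,8,10}:1  {1,2,5,6,9,10}:1  {2,5,6,8,9,10}:5  {3,4,7,8,9,10}:5  {4,6,7,8,9,10}:10  {5,6,7,8,9,10}:10
  |U|=7: {0,3,4,7,8,9,10}:6  {1,2,5,6,8,9,10}:6  {2,5,6,7,8,9,10}:15  {3,4,6,7,8,9,10}:15  {4,5,6,7,8,9,10}:20
  |U|=8: {0,3,4,6,7,8,9,10}:21  {1,2,5,6,7,8,9,10}:21  {2,4,5,6,7,8,9,10}:35  {3,4,5,6,7,8,9,10}:35
  |U|=9: {0,3,4,5,6,7,8,9,10}:56  {1,2,4,5,6,7,8,9,10}:56  {2,3,4,5,6,7,8,9,10}:70
  start at 0(a): 126
  start at 1(z): 126
sum over floor = 252

252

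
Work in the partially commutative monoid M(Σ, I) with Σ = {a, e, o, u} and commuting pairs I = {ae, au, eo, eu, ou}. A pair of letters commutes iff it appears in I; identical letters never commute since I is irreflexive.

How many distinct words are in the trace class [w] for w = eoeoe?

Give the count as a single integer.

#0=e has no predecessor
#1=o has no predecessor
#2=e depends on [0:e]
#3=o depends on [1:o]
#4=e depends on [2:e]
sources: [0:e, 1:o]
N(rest) = Σ N(rest − s) over sources s of rest; N(one piece) = 1:
  size 1 → [3]=1  [4]=1
  size 2 → [1,3]=1  [2,4]=1  [3,4]=2
  size 3 → [0,2,4]=1  [1,3,4]=3  [2,3,4]=3
  first=0(e) contributes 6
  first=1(o) contributes 4
|[w]| = 10

10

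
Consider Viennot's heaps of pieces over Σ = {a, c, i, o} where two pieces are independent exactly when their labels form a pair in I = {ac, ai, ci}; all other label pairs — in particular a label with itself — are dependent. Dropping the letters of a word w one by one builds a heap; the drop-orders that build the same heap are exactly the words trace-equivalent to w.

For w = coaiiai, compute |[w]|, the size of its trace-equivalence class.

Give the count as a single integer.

10

piece 0:c — minimal
piece 1:o rests on {0:c}
piece 2:a rests on {1:o}
piece 3:i rests on {1:o}
piece 4:i rests on {3:i}
piece 5:a rests on {2:a}
piece 6:i rests on {4:i}
minimal pieces: {0:c}
ways to finish when only these pieces remain (= sum over removing one remaining piece with nothing left below it):
  1 left: {5}→1  {6}→1
  2 left: {2,5}→1  {4,6}→1  {5,6}→2
  3 left: {2,5,6}→3  {3,4,6}→1  {4,5,6}→3
  4 left: {2,4,5,6}→6  {3,4,5,6}→4
  5 left: {2,3,4,5,6}→10
  placing 0:c first → 10 extensions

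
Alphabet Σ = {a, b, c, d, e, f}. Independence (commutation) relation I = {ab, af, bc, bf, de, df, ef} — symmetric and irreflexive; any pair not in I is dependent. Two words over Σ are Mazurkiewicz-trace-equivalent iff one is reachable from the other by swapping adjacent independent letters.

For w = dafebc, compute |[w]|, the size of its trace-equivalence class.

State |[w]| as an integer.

9

0(d) covers ∅
1(a) covers 0:d
2(f) covers ∅
3(e) covers 1:a
4(b) covers 3:e
5(c) covers 2:f, 3:e
floor of heap: 0:d, 2:f
completions by unplaced set U, small U first (add the entries for U minus each lowest piece of U):
  |U|=1: {4}:1  {5}:1
  |U|=2: {2,5}:1  {4,5}:2
  |U|=3: {2,4,5}:3  {3,4,5}:2
  |U|=4: {1,3,4,5}:2  {2,3,4,5}:5
  start at 0(d): 7
  start at 2(f): 2
sum over floor = 9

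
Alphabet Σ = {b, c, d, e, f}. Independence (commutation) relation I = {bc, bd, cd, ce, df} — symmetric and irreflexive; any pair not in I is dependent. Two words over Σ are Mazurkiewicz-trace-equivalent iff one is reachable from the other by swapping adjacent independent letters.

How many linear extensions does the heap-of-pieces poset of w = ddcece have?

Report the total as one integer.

drop 0:d onto floor
drop 1:d onto {0:d}
drop 2:c onto floor
drop 3:e onto {1:d}
drop 4:c onto {2:c}
drop 5:e onto {3:e}
ground layer = {0:d, 2:c}
drop-orders for the pieces not yet dropped (sum over which currently-grounded one goes next):
  1 to go: {4} 1  {5} 1
  2 to go: {2,4} 1  {3,5} 1  {4,5} 2
  3 to go: {1,3,5} 1  {2,4,5} 3  {3,4,5} 3
  4 to go: {0,1,3,5} 1  {1,3,4,5} 4  {2,3,4,5} 6
  if 0:d drops first: 10 orders
  if 2:c drops first: 5 orders
heap linearizations: 15

15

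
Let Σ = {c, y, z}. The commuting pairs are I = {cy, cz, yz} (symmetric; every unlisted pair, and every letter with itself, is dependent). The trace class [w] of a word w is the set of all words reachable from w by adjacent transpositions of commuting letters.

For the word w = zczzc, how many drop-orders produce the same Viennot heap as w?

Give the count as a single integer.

10

drop 0:z onto floor
drop 1:c onto floor
drop 2:z onto {0:z}
drop 3:z onto {2:z}
drop 4:c onto {1:c}
ground layer = {0:z, 1:c}
drop-orders for the pieces not yet dropped (sum over which currently-grounded one goes next):
  1 to go: {3} 1  {4} 1
  2 to go: {1,4} 1  {2,3} 1  {3,4} 2
  3 to go: {0,2,3} 1  {1,3,4} 3  {2,3,4} 3
  if 0:z drops first: 6 orders
  if 1:c drops first: 4 orders
heap linearizations: 10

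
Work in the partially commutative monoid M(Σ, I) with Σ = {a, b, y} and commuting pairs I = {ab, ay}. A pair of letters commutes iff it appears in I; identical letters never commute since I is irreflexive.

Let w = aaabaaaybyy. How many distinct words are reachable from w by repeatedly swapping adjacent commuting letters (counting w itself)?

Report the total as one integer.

drop 0:a onto floor
drop 1:a onto {0:a}
drop 2:a onto {1:a}
drop 3:b onto floor
drop 4:a onto {2:a}
drop 5:a onto {4:a}
drop 6:a onto {5:a}
drop 7:y onto {3:b}
drop 8:b onto {7:y}
drop 9:y onto {8:b}
drop 10:y onto {9:y}
ground layer = {0:a, 3:b}
drop-orders for the pieces not yet dropped (sum over which currently-grounded one goes next):
  1 to go: {6} 1  {10} 1
  2 to go: {5,6} 1  {6,10} 2  {9,10} 1
  3 to go: {4,5,6} 1  {5,6,10} 3  {6,9,10} 3  {8,9,10} 1
  4 to go: {2,4,5,6} 1  {4,5,6,10} 4  {5,6,9,10} 6  {6,8,9,10} 4  {7,8,9,10} 1
  5 to go: {1,2,4,5,6} 1  {2,4,5,6,10} 5  {3,7,8,9,10} 1  {4,5,6,9,10} 10  {5,6,8,9,10} 10  {6,7,8,9,10} 5
  6 to go: {0,1,2,4,5,6} 1  {1,2,4,5,6,10} 6  {2,4,5,6,9,10} 15  {3,6,7,8,9,10} 6  {4,5,6,8,9,10} 20  {5,6,7,8,9,10} 15
  7 to go: {0,1,2,4,5,6,10} 7  {1,2,4,5,6,9,10} 21  {2,4,5,6,8,9,10} 35  {3,5,6,7,8,9,10} 21  {4,5,6,7,8,9,10} 35
  8 to go: {0,1,2,4,5,6,9,10} 28  {1,2,4,5,6,8,9,10} 56  {2,4,5,6,7,8,9,10} 70  {3,4,5,6,7,8,9,10} 56
  9 to go: {0,1,2,4,5,6,8,9,10} 84  {1,2,4,5,6,7,8,9,10} 126  {2,3,4,5,6,7,8,9,10} 126
  if 0:a drops first: 252 orders
  if 3:b drops first: 210 orders
heap linearizations: 462

462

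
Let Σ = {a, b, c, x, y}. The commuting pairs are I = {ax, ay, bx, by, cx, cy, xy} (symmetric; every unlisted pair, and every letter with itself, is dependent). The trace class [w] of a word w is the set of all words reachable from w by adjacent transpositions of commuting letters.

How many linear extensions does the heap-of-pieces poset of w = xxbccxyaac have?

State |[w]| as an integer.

840

piece 0:x — minimal
piece 1:x rests on {0:x}
piece 2:b — minimal
piece 3:c rests on {2:b}
piece 4:c rests on {3:c}
piece 5:x rests on {1:x}
piece 6:y — minimal
piece 7:a rests on {4:c}
piece 8:a rests on {7:a}
piece 9:c rests on {8:a}
minimal pieces: {0:x, 2:b, 6:y}
ways to finish when only these pieces remain (= sum over removing one remaining piece with nothing left below it):
  1 left: {5}→1  {6}→1  {9}→1
  2 left: {1,5}→1  {5,6}→2  {5,9}→2  {6,9}→2  {8,9}→1
  3 left: {0,1,5}→1  {1,5,6}→3  {1,5,9}→3  {5,6,9}→6  {5,8,9}→3  {6,8,9}→3  {7,8,9}→1
  4 left: {0,1,5,6}→4  {0,1,5,9}→4  {1,5,6,9}→12  {1,5,8,9}→6  {4,7,8,9}→1  {5,6,8,9}→12  {5,7,8,9}→4  {6,7,8,9}→4
  5 left: {0,1,5,6,9}→20  {0,1,5,8,9}→10  {1,5,6,8,9}→30  {1,5,7,8,9}→10  {3,4,7,8,9}→1  {4,5,7,8,9}→5  {4,6,7,8,9}→5  {5,6,7,8,9}→20
  6 left: {0,1,5,6,8,9}→60  {0,1,5,7,8,9}→20  {1,4,5,7,8,9}→15  {1,5,6,7,8,9}→60  {2,3,4,7,8,9}→1  {3,4,5,7,8,9}→6  {3,4,6,7,8,9}→6  {4,5,6,7,8,9}→30
  7 left: {0,1,4,5,7,8,9}→35  {0,1,5,6,7,8,9}→140  {1,3,4,5,7,8,9}→21  {1,4,5,6,7,8,9}→105  {2,3,4,5,7,8,9}→7  {2,3,4,6,7,8,9}→7  {3,4,5,6,7,8,9}→42
  8 left: {0,1,3,4,5,7,8,9}→56  {0,1,4,5,6,7,8,9}→280  {1,2,3,4,5,7,8,9}→28  {1,3,4,5,6,7,8,9}→168  {2,3,4,5,6,7,8,9}→56
  placing 0:x first → 252 extensions
  placing 2:b first → 504 extensions
  placing 6:y first → 84 extensions
total linear extensions = 840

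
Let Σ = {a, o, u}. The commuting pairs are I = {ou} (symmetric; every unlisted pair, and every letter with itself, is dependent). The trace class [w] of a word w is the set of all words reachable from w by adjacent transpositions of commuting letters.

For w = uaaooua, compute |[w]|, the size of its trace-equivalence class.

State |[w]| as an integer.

0(u) covers ∅
1(a) covers 0:u
2(a) covers 1:a
3(o) covers 2:a
4(o) covers 3:o
5(u) covers 2:a
6(a) covers 4:o, 5:u
floor of heap: 0:u
completions by unplaced set U, small U first (add the entries for U minus each lowest piece of U):
  |U|=1: {6}:1
  |U|=2: {4,6}:1  {5,6}:1
  |U|=3: {3,4,6}:1  {4,5,6}:2
  |U|=4: {3,4,5,6}:3
  |U|=5: {2,3,4,5,6}:3
  start at 0(u): 3

3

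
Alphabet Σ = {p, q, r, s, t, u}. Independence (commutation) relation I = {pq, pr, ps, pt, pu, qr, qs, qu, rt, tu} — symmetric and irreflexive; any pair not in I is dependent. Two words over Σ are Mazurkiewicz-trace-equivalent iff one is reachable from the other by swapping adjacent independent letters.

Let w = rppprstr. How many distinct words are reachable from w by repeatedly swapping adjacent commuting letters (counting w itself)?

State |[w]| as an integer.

drop 0:r onto floor
drop 1:p onto floor
drop 2:p onto {1:p}
drop 3:p onto {2:p}
drop 4:r onto {0:r}
drop 5:s onto {4:r}
drop 6:t onto {5:s}
drop 7:r onto {5:s}
ground layer = {0:r, 1:p}
drop-orders for the pieces not yet dropped (sum over which currently-grounded one goes next):
  1 to go: {3} 1  {6} 1  {7} 1
  2 to go: {2,3} 1  {3,6} 2  {3,7} 2  {6,7} 2
  3 to go: {1,2,3} 1  {2,3,6} 3  {2,3,7} 3  {3,6,7} 6  {5,6,7} 2
  4 to go: {1,2,3,6} 4  {1,2,3,7} 4  {2,3,6,7} 12  {3,5,6,7} 8  {4,5,6,7} 2
  5 to go: {0,4,5,6,7} 2  {1,2,3,6,7} 20  {2,3,5,6,7} 20  {3,4,5,6,7} 10
  6 to go: {0,3,4,5,6,7} 12  {1,2,3,5,6,7} 40  {2,3,4,5,6,7} 30
  if 0:r drops first: 70 orders
  if 1:p drops first: 42 orders
heap linearizations: 112

112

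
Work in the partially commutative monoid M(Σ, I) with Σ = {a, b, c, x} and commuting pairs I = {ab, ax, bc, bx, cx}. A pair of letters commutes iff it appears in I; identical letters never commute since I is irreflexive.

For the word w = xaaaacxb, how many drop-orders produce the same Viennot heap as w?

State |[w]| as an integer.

0(x) covers ∅
1(a) covers ∅
2(a) covers 1:a
3(a) covers 2:a
4(a) covers 3:a
5(c) covers 4:a
6(x) covers 0:x
7(b) covers ∅
floor of heap: 0:x, 1:a, 7:b
completions by unplaced set U, small U first (add the entries for U minus each lowest piece of U):
  |U|=1: {5}:1  {6}:1  {7}:1
  |U|=2: {0,6}:1  {4,5}:1  {5,6}:2  {5,7}:2  {6,7}:2
  |U|=3: {0,5,6}:3  {0,6,7}:3  {3,4,5}:1  {4,5,6}:3  {4,5,7}:3  {5,6,7}:6
  |U|=4: {0,4,5,6}:6  {0,5,6,7}:12  {2,3,4,5}:1  {3,4,5,6}:4  {3,4,5,7}:4  {4,5,6,7}:12
  |U|=5: {0,3,4,5,6}:10  {0,4,5,6,7}:30  {1,2,3,4,5}:1  {2,3,4,5,6}:5  {2,3,4,5,7}:5  {3,4,5,6,7}:20
  |U|=6: {0,2,3,4,5,6}:15  {0,3,4,5,6,7}:60  {1,2,3,4,5,6}:6  {1,2,3,4,5,7}:6  {2,3,4,5,6,7}:30
  start at 0(x): 42
  start at 1(a): 105
  start at 7(b): 21
sum over floor = 168

168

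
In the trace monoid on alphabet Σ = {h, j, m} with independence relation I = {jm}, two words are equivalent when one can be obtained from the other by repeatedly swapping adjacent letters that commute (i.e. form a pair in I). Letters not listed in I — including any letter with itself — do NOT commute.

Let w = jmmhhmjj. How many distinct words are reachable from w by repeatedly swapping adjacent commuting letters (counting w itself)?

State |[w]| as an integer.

9

piece 0:j — minimal
piece 1:m — minimal
piece 2:m rests on {1:m}
piece 3:h rests on {0:j, 2:m}
piece 4:h rests on {3:h}
piece 5:m rests on {4:h}
piece 6:j rests on {4:h}
piece 7:j rests on {6:j}
minimal pieces: {0:j, 1:m}
ways to finish when only these pieces remain (= sum over removing one remaining piece with nothing left below it):
  1 left: {5}→1  {7}→1
  2 left: {5,7}→2  {6,7}→1
  3 left: {5,6,7}→3
  4 left: {4,5,6,7}→3
  5 left: {3,4,5,6,7}→3
  6 left: {0,3,4,5,6,7}→3  {2,3,4,5,6,7}→3
  placing 0:j first → 3 extensions
  placing 1:m first → 6 extensions
total linear extensions = 9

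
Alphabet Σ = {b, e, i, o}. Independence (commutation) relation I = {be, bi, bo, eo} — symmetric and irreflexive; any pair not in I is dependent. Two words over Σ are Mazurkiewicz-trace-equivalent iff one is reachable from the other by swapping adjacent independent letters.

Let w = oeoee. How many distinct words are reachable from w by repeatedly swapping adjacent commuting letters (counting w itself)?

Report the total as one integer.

#0=o has no predecessor
#1=e has no predecessor
#2=o depends on [0:o]
#3=e depends on [1:e]
#4=e depends on [3:e]
sources: [0:o, 1:e]
N(rest) = Σ N(rest − s) over sources s of rest; N(one piece) = 1:
  size 1 → [2]=1  [4]=1
  size 2 → [0,2]=1  [2,4]=2  [3,4]=1
  size 3 → [0,2,4]=3  [1,3,4]=1  [2,3,4]=3
  first=0(o) contributes 4
  first=1(e) contributes 6
|[w]| = 10

10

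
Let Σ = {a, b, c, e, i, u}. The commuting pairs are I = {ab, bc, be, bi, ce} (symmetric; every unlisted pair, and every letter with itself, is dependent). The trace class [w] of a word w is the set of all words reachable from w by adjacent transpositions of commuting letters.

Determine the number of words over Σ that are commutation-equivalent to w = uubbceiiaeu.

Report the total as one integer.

56

#0=u has no predecessor
#1=u depends on [0:u]
#2=b depends on [1:u]
#3=b depends on [2:b]
#4=c depends on [1:u]
#5=e depends on [1:u]
#6=i depends on [4:c, 5:e]
#7=i depends on [6:i]
#8=a depends on [7:i]
#9=e depends on [8:a]
#10=u depends on [3:b, 9:e]
sources: [0:u]
N(rest) = Σ N(rest − s) over sources s of rest; N(one piece) = 1:
  size 1 → [10]=1
  size 2 → [3,10]=1  [9,10]=1
  size 3 → [2,3,10]=1  [3,9,10]=2  [8,9,10]=1
  size 4 → [2,3,9,10]=3  [3,8,9,10]=3  [7,8,9,10]=1
  size 5 → [2,3,8,9,10]=6  [3,7,8,9,10]=4  [6,7,8,9,10]=1
  size 6 → [2,3,7,8,9,10]=10  [3,6,7,8,9,10]=5  [4,6,7,8,9,10]=1  [5,6,7,8,9,10]=1
  size 7 → [2,3,6,7,8,9,10]=15  [3,4,6,7,8,9,10]=6  [3,5,6,7,8,9,10]=6  [4,5,6,7,8,9,10]=2
  size 8 → [2,3,4,6,7,8,9,10]=21  [2,3,5,6,7,8,9,10]=21  [3,4,5,6,7,8,9,10]=14
  size 9 → [2,3,4,5,6,7,8,9,10]=56
  first=0(u) contributes 56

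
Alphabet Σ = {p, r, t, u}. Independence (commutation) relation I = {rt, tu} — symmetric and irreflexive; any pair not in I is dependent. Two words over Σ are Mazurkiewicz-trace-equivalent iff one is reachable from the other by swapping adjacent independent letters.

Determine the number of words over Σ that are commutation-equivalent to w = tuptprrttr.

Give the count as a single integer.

0(t) covers ∅
1(u) covers ∅
2(p) covers 0:t, 1:u
3(t) covers 2:p
4(p) covers 3:t
5(r) covers 4:p
6(r) covers 5:r
7(t) covers 4:p
8(t) covers 7:t
9(r) covers 6:r
floor of heap: 0:t, 1:u
completions by unplaced set U, small U first (add the entries for U minus each lowest piece of U):
  |U|=1: {8}:1  {9}:1
  |U|=2: {6,9}:1  {7,8}:1  {8,9}:2
  |U|=3: {5,6,9}:1  {6,8,9}:3  {7,8,9}:3
  |U|=4: {5,6,8,9}:4  {6,7,8,9}:6
  |U|=5: {5,6,7,8,9}:10
  |U|=6: {4,5,6,7,8,9}:10
  |U|=7: {3,4,5,6,7,8,9}:10
  |U|=8: {2,3,4,5,6,7,8,9}:10
  start at 0(t): 10
  start at 1(u): 10
sum over floor = 20

20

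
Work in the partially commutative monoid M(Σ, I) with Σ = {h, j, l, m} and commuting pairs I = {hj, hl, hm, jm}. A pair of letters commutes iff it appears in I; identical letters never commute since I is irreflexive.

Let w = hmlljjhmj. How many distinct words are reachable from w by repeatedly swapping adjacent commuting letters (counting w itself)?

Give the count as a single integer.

piece 0:h — minimal
piece 1:m — minimal
piece 2:l rests on {1:m}
piece 3:l rests on {2:l}
piece 4:j rests on {3:l}
piece 5:j rests on {4:j}
piece 6:h rests on {0:h}
piece 7:m rests on {3:l}
piece 8:j rests on {5:j}
minimal pieces: {0:h, 1:m}
ways to finish when only these pieces remain (= sum over removing one remaining piece with nothing left below it):
  1 left: {6}→1  {7}→1  {8}→1
  2 left: {0,6}→1  {5,8}→1  {6,7}→2  {6,8}→2  {7,8}→2
  3 left: {0,6,7}→3  {0,6,8}→3  {4,5,8}→1  {5,6,8}→3  {5,7,8}→3  {6,7,8}→6
  4 left: {0,5,6,8}→6  {0,6,7,8}→12  {4,5,6,8}→4  {4,5,7,8}→4  {5,6,7,8}→12
  5 left: {0,4,5,6,8}→10  {0,5,6,7,8}→30  {3,4,5,7,8}→4  {4,5,6,7,8}→20
  6 left: {0,4,5,6,7,8}→60  {2,3,4,5,7,8}→4  {3,4,5,6,7,8}→24
  7 left: {0,3,4,5,6,7,8}→84  {1,2,3,4,5,7,8}→4  {2,3,4,5,6,7,8}→28
  placing 0:h first → 32 extensions
  placing 1:m first → 112 extensions
total linear extensions = 144

144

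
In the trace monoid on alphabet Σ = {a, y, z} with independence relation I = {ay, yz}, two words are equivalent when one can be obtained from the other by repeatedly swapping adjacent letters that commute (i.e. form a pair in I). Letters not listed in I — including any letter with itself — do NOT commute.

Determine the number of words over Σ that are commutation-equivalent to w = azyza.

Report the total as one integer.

piece 0:a — minimal
piece 1:z rests on {0:a}
piece 2:y — minimal
piece 3:z rests on {1:z}
piece 4:a rests on {3:z}
minimal pieces: {0:a, 2:y}
ways to finish when only these pieces remain (= sum over removing one remaining piece with nothing left below it):
  1 left: {2}→1  {4}→1
  2 left: {2,4}→2  {3,4}→1
  3 left: {1,3,4}→1  {2,3,4}→3
  placing 0:a first → 4 extensions
  placing 2:y first → 1 extensions
total linear extensions = 5

5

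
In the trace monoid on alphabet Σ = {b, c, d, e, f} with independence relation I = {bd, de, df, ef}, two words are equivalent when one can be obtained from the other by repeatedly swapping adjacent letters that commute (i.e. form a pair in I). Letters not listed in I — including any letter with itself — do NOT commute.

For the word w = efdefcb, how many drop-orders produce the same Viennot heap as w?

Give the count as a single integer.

30

drop 0:e onto floor
drop 1:f onto floor
drop 2:d onto floor
drop 3:e onto {0:e}
drop 4:f onto {1:f}
drop 5:c onto {2:d, 3:e, 4:f}
drop 6:b onto {5:c}
ground layer = {0:e, 1:f, 2:d}
drop-orders for the pieces not yet dropped (sum over which currently-grounded one goes next):
  1 to go: {6} 1
  2 to go: {5,6} 1
  3 to go: {2,5,6} 1  {3,5,6} 1  {4,5,6} 1
  4 to go: {0,3,5,6} 1  {1,4,5,6} 1  {2,3,5,6} 2  {2,4,5,6} 2  {3,4,5,6} 2
  5 to go: {0,2,3,5,6} 3  {0,3,4,5,6} 3  {1,2,4,5,6} 3  {1,3,4,5,6} 3  {2,3,4,5,6} 6
  if 0:e drops first: 12 orders
  if 1:f drops first: 12 orders
  if 2:d drops first: 6 orders
heap linearizations: 30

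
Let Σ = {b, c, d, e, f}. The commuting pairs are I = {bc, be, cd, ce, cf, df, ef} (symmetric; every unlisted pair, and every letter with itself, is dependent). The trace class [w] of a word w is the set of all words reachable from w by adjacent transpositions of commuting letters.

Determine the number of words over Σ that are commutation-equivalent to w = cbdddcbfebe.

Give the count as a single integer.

piece 0:c — minimal
piece 1:b — minimal
piece 2:d rests on {1:b}
piece 3:d rests on {2:d}
piece 4:d rests on {3:d}
piece 5:c rests on {0:c}
piece 6:b rests on {4:d}
piece 7:f rests on {6:b}
piece 8:e rests on {4:d}
piece 9:b rests on {7:f}
piece 10:e rests on {8:e}
minimal pieces: {0:c, 1:b}
ways to finish when only these pieces remain (= sum over removing one remaining piece with nothing left below it):
  1 left: {5}→1  {9}→1  {10}→1
  2 left: {0,5}→1  {5,9}→2  {5,10}→2  {7,9}→1  {8,10}→1  {9,10}→2
  3 left: {0,5,9}→3  {0,5,10}→3  {5,7,9}→3  {5,8,10}→3  {5,9,10}→6  {6,7,9}→1  {7,9,10}→3  {8,9,10}→3
  4 left: {0,5,7,9}→6  {0,5,8,10}→6  {0,5,9,10}→12  {5,6,7,9}→4  {5,7,9,10}→12  {5,8,9,10}→12  {6,7,9,10}→4  {7,8,9,10}→6
  5 left: {0,5,6,7,9}→10  {0,5,7,9,10}→30  {0,5,8,9,10}→30  {5,6,7,9,10}→20  {5,7,8,9,10}→30  {6,7,8,9,10}→10
  6 left: {0,5,6,7,9,10}→60  {0,5,7,8,9,10}→90  {4,6,7,8,9,10}→10  {5,6,7,8,9,10}→60
  7 left: {0,5,6,7,8,9,10}→210  {3,4,6,7,8,9,10}→10  {4,5,6,7,8,9,10}→70
  8 left: {0,4,5,6,7,8,9,10}→280  {2,3,4,6,7,8,9,10}→10  {3,4,5,6,7,8,9,10}→80
  9 left: {0,3,4,5,6,7,8,9,10}→360  {1,2,3,4,6,7,8,9,10}→10  {2,3,4,5,6,7,8,9,10}→90
  placing 0:c first → 100 extensions
  placing 1:b first → 450 extensions
total linear extensions = 550

550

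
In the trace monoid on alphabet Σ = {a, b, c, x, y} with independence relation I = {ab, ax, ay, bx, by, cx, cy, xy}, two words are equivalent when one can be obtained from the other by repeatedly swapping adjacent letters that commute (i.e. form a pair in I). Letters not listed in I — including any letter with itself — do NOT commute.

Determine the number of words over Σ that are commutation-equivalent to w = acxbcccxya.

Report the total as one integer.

drop 0:a onto floor
drop 1:c onto {0:a}
drop 2:x onto floor
drop 3:b onto {1:c}
drop 4:c onto {3:b}
drop 5:c onto {4:c}
drop 6:c onto {5:c}
drop 7:x onto {2:x}
drop 8:y onto floor
drop 9:a onto {6:c}
ground layer = {0:a, 2:x, 8:y}
drop-orders for the pieces not yet dropped (sum over which currently-grounded one goes next):
  1 to go: {7} 1  {8} 1  {9} 1
  2 to go: {2,7} 1  {6,9} 1  {7,8} 2  {7,9} 2  {8,9} 2
  3 to go: {2,7,8} 3  {2,7,9} 3  {5,6,9} 1  {6,7,9} 3  {6,8,9} 3  {7,8,9} 6
  4 to go: {2,6,7,9} 6  {2,7,8,9} 12  {4,5,6,9} 1  {5,6,7,9} 4  {5,6,8,9} 4  {6,7,8,9} 12
  5 to go: {2,5,6,7,9} 10  {2,6,7,8,9} 30  {3,4,5,6,9} 1  {4,5,6,7,9} 5  {4,5,6,8,9} 5  {5,6,7,8,9} 20
  6 to go: {1,3,4,5,6,9} 1  {2,4,5,6,7,9} 15  {2,5,6,7,8,9} 60  {3,4,5,6,7,9} 6  {3,4,5,6,8,9} 6  {4,5,6,7,8,9} 30
  7 to go: {0,1,3,4,5,6,9} 1  {1,3,4,5,6,7,9} 7  {1,3,4,5,6,8,9} 7  {2,3,4,5,6,7,9} 21  {2,4,5,6,7,8,9} 105  {3,4,5,6,7,8,9} 42
  8 to go: {0,1,3,4,5,6,7,9} 8  {0,1,3,4,5,6,8,9} 8  {1,2,3,4,5,6,7,9} 28  {1,3,4,5,6,7,8,9} 56  {2,3,4,5,6,7,8,9} 168
  if 0:a drops first: 252 orders
  if 2:x drops first: 72 orders
  if 8:y drops first: 36 orders
heap linearizations: 360

360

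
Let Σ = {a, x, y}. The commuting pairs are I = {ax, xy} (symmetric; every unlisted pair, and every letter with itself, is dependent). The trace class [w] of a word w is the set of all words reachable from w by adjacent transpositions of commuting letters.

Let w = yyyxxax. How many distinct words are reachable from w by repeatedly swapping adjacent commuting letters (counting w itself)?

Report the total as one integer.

35

drop 0:y onto floor
drop 1:y onto {0:y}
drop 2:y onto {1:y}
drop 3:x onto floor
drop 4:x onto {3:x}
drop 5:a onto {2:y}
drop 6:x onto {4:x}
ground layer = {0:y, 3:x}
drop-orders for the pieces not yet dropped (sum over which currently-grounded one goes next):
  1 to go: {5} 1  {6} 1
  2 to go: {2,5} 1  {4,6} 1  {5,6} 2
  3 to go: {1,2,5} 1  {2,5,6} 3  {3,4,6} 1  {4,5,6} 3
  4 to go: {0,1,2,5} 1  {1,2,5,6} 4  {2,4,5,6} 6  {3,4,5,6} 4
  5 to go: {0,1,2,5,6} 5  {1,2,4,5,6} 10  {2,3,4,5,6} 10
  if 0:y drops first: 20 orders
  if 3:x drops first: 15 orders
heap linearizations: 35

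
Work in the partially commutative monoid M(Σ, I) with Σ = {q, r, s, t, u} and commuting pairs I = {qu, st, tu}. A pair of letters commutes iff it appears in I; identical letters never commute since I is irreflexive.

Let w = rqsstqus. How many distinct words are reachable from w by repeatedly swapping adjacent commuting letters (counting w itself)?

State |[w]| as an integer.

piece 0:r — minimal
piece 1:q rests on {0:r}
piece 2:s rests on {1:q}
piece 3:s rests on {2:s}
piece 4:t rests on {1:q}
piece 5:q rests on {3:s, 4:t}
piece 6:u rests on {3:s}
piece 7:s rests on {5:q, 6:u}
minimal pieces: {0:r}
ways to finish when only these pieces remain (= sum over removing one remaining piece with nothing left below it):
  1 left: {7}→1
  2 left: {5,7}→1  {6,7}→1
  3 left: {4,5,7}→1  {5,6,7}→2
  4 left: {3,5,6,7}→2  {4,5,6,7}→3
  5 left: {2,3,5,6,7}→2  {3,4,5,6,7}→5
  6 left: {2,3,4,5,6,7}→7
  placing 0:r first → 7 extensions

7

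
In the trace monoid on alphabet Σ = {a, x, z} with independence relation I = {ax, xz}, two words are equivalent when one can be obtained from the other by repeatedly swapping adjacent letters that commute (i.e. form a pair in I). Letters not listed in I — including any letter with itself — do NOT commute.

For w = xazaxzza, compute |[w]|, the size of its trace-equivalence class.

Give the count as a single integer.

28

piece 0:x — minimal
piece 1:a — minimal
piece 2:z rests on {1:a}
piece 3:a rests on {2:z}
piece 4:x rests on {0:x}
piece 5:z rests on {3:a}
piece 6:z rests on {5:z}
piece 7:a rests on {6:z}
minimal pieces: {0:x, 1:a}
ways to finish when only these pieces remain (= sum over removing one remaining piece with nothing left below it):
  1 left: {4}→1  {7}→1
  2 left: {0,4}→1  {4,7}→2  {6,7}→1
  3 left: {0,4,7}→3  {4,6,7}→3  {5,6,7}→1
  4 left: {0,4,6,7}→6  {3,5,6,7}→1  {4,5,6,7}→4
  5 left: {0,4,5,6,7}→10  {2,3,5,6,7}→1  {3,4,5,6,7}→5
  6 left: {0,3,4,5,6,7}→15  {1,2,3,5,6,7}→1  {2,3,4,5,6,7}→6
  placing 0:x first → 7 extensions
  placing 1:a first → 21 extensions
total linear extensions = 28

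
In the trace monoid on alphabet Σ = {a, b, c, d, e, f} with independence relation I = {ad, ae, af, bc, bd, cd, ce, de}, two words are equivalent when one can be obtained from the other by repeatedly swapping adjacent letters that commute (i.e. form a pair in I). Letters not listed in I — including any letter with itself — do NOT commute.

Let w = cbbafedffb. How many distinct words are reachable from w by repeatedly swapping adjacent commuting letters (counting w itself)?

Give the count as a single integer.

drop 0:c onto floor
drop 1:b onto floor
drop 2:b onto {1:b}
drop 3:a onto {0:c, 2:b}
drop 4:f onto {0:c, 2:b}
drop 5:e onto {4:f}
drop 6:d onto {4:f}
drop 7:f onto {5:e, 6:d}
drop 8:f onto {7:f}
drop 9:b onto {3:a, 8:f}
ground layer = {0:c, 1:b}
drop-orders for the pieces not yet dropped (sum over which currently-grounded one goes next):
  1 to go: {9} 1
  2 to go: {3,9} 1  {8,9} 1
  3 to go: {3,8,9} 2  {7,8,9} 1
  4 to go: {3,7,8,9} 3  {5,7,8,9} 1  {6,7,8,9} 1
  5 to go: {3,5,7,8,9} 4  {3,6,7,8,9} 4  {5,6,7,8,9} 2
  6 to go: {3,5,6,7,8,9} 10  {4,5,6,7,8,9} 2
  7 to go: {3,4,5,6,7,8,9} 12
  8 to go: {0,3,4,5,6,7,8,9} 12  {2,3,4,5,6,7,8,9} 12
  if 0:c drops first: 12 orders
  if 1:b drops first: 24 orders
heap linearizations: 36

36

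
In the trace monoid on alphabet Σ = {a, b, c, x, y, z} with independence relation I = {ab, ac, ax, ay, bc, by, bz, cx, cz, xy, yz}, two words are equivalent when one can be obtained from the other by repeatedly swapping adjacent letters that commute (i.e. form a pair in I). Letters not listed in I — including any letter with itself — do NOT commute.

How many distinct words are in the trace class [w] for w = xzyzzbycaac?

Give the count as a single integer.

0(x) covers ∅
1(z) covers 0:x
2(y) covers ∅
3(z) covers 1:z
4(z) covers 3:z
5(b) covers 0:x
6(y) covers 2:y
7(c) covers 6:y
8(a) covers 4:z
9(a) covers 8:a
10(c) covers 7:c
floor of heap: 0:x, 2:y
completions by unplaced set U, small U first (add the entries for U minus each lowest piece of U):
  |U|=1: {5}:1  {9}:1  {10}:1
  |U|=2: {5,9}:2  {5,10}:2  {7,10}:1  {8,9}:1  {9,10}:2
  |U|=3: {4,8,9}:1  {5,7,10}:3  {5,8,9}:3  {5,9,10}:6  {6,7,10}:1  {7,9,10}:3  {8,9,10}:3
  |U|=4: {2,6,7,10}:1  {3,4,8,9}:1  {4,5,8,9}:4  {4,8,9,10}:4  {5,6,7,10}:4  {5,7,9,10}:12  {5,8,9,10}:12  {6,7,9,10}:4  {7,8,9,10}:6
  |U|=5: {1,3,4,8,9}:1  {2,5,6,7,10}:5  {2,6,7,9,10}:5  {3,4,5,8,9}:5  {3,4,8,9,10}:5  {4,5,8,9,10}:20  {4,7,8,9,10}:10  {5,6,7,9,10}:20  {5,7,8,9,10}:30  {6,7,8,9,10}:10
  |U|=6: {1,3,4,5,8,9}:6  {1,3,4,8,9,10}:6  {2,5,6,7,9,10}:30  {2,6,7,8,9,10}:15  {3,4,5,8,9,10}:30  {3,4,7,8,9,10}:15  {4,5,7,8,9,10}:60  {4,6,7,8,9,10}:20  {5,6,7,8,9,10}:60
  |U|=7: {0,1,3,4,5,8,9}:6  {1,3,4,5,8,9,10}:42  {1,3,4,7,8,9,10}:21  {2,4,6,7,8,9,10}:35  {2,5,6,7,8,9,10}:105  {3,4,5,7,8,9,10}:105  {3,4,6,7,8,9,10}:35  {4,5,6,7,8,9,10}:140
  |U|=8: {0,1,3,4,5,8,9,10}:48  {1,3,4,5,7,8,9,10}:168  {1,3,4,6,7,8,9,10}:56  {2,3,4,6,7,8,9,10}:70  {2,4,5,6,7,8,9,10}:280  {3,4,5,6,7,8,9,10}:280
  |U|=9: {0,1,3,4,5,7,8,9,10}:216  {1,2,3,4,6,7,8,9,10}:126  {1,3,4,5,6,7,8,9,10}:504  {2,3,4,5,6,7,8,9,10}:630
  start at 0(x): 1260
  start at 2(y): 720
sum over floor = 1980

1980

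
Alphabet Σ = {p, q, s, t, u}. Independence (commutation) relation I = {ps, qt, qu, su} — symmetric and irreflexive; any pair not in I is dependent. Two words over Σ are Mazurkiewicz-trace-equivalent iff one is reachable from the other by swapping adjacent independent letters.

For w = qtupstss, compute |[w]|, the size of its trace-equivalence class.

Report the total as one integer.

8

drop 0:q onto floor
drop 1:t onto floor
drop 2:u onto {1:t}
drop 3:p onto {0:q, 2:u}
drop 4:s onto {0:q, 1:t}
drop 5:t onto {3:p, 4:s}
drop 6:s onto {5:t}
drop 7:s onto {6:s}
ground layer = {0:q, 1:t}
drop-orders for the pieces not yet dropped (sum over which currently-grounded one goes next):
  1 to go: {7} 1
  2 to go: {6,7} 1
  3 to go: {5,6,7} 1
  4 to go: {3,5,6,7} 1  {4,5,6,7} 1
  5 to go: {2,3,5,6,7} 1  {3,4,5,6,7} 2
  6 to go: {0,3,4,5,6,7} 2  {2,3,4,5,6,7} 3
  if 0:q drops first: 3 orders
  if 1:t drops first: 5 orders
heap linearizations: 8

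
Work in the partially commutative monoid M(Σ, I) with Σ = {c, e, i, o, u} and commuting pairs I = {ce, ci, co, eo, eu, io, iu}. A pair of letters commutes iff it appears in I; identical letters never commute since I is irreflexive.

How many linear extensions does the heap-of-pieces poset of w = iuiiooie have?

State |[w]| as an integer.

56

drop 0:i onto floor
drop 1:u onto floor
drop 2:i onto {0:i}
drop 3:i onto {2:i}
drop 4:o onto {1:u}
drop 5:o onto {4:o}
drop 6:i onto {3:i}
drop 7:e onto {6:i}
ground layer = {0:i, 1:u}
drop-orders for the pieces not yet dropped (sum over which currently-grounded one goes next):
  1 to go: {5} 1  {7} 1
  2 to go: {4,5} 1  {5,7} 2  {6,7} 1
  3 to go: {1,4,5} 1  {3,6,7} 1  {4,5,7} 3  {5,6,7} 3
  4 to go: {1,4,5,7} 4  {2,3,6,7} 1  {3,5,6,7} 4  {4,5,6,7} 6
  5 to go: {0,2,3,6,7} 1  {1,4,5,6,7} 10  {2,3,5,6,7} 5  {3,4,5,6,7} 10
  6 to go: {0,2,3,5,6,7} 6  {1,3,4,5,6,7} 20  {2,3,4,5,6,7} 15
  if 0:i drops first: 35 orders
  if 1:u drops first: 21 orders
heap linearizations: 56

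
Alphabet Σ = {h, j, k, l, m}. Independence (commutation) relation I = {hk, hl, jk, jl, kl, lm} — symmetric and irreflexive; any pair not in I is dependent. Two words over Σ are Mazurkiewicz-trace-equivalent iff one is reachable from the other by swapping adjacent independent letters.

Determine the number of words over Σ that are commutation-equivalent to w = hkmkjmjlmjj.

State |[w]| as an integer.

0(h) covers ∅
1(k) covers ∅
2(m) covers 0:h, 1:k
3(k) covers 2:m
4(j) covers 2:m
5(m) covers 3:k, 4:j
6(j) covers 5:m
7(l) covers ∅
8(m) covers 6:j
9(j) covers 8:m
10(j) covers 9:j
floor of heap: 0:h, 1:k, 7:l
completions by unplaced set U, small U first (add the entries for U minus each lowest piece of U):
  |U|=1: {7}:1  {10}:1
  |U|=2: {7,10}:2  {9,10}:1
  |U|=3: {7,9,10}:3  {8,9,10}:1
  |U|=4: {6,8,9,10}:1  {7,8,9,10}:4
  |U|=5: {5,6,8,9,10}:1  {6,7,8,9,10}:5
  |U|=6: {3,5,6,8,9,10}:1  {4,5,6,8,9,10}:1  {5,6,7,8,9,10}:6
  |U|=7: {3,4,5,6,8,9,10}:2  {3,5,6,7,8,9,10}:7  {4,5,6,7,8,9,10}:7
  |U|=8: {2,3,4,5,6,8,9,10}:2  {3,4,5,6,7,8,9,10}:16
  |U|=9: {0,2,3,4,5,6,8,9,10}:2  {1,2,3,4,5,6,8,9,10}:2  {2,3,4,5,6,7,8,9,10}:18
  start at 0(h): 20
  start at 1(k): 20
  start at 7(l): 4
sum over floor = 44

44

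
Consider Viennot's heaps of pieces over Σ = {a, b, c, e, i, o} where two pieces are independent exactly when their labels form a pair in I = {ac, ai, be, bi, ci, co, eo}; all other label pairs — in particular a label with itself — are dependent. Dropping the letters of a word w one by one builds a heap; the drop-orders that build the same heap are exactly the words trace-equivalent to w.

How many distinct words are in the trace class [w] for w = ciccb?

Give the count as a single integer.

drop 0:c onto floor
drop 1:i onto floor
drop 2:c onto {0:c}
drop 3:c onto {2:c}
drop 4:b onto {3:c}
ground layer = {0:c, 1:i}
drop-orders for the pieces not yet dropped (sum over which currently-grounded one goes next):
  1 to go: {1} 1  {4} 1
  2 to go: {1,4} 2  {3,4} 1
  3 to go: {1,3,4} 3  {2,3,4} 1
  if 0:c drops first: 4 orders
  if 1:i drops first: 1 orders
heap linearizations: 5

5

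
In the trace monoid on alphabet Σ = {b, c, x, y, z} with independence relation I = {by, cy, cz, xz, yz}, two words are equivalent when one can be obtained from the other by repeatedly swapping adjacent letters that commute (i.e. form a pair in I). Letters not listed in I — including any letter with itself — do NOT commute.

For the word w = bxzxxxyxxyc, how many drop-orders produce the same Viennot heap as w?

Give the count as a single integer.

0(b) covers ∅
1(x) covers 0:b
2(z) covers 0:b
3(x) covers 1:x
4(x) covers 3:x
5(x) covers 4:x
6(y) covers 5:x
7(x) covers 6:y
8(x) covers 7:x
9(y) covers 8:x
10(c) covers 8:x
floor of heap: 0:b
completions by unplaced set U, small U first (add the entries for U minus each lowest piece of U):
  |U|=1: {2}:1  {9}:1  {10}:1
  |U|=2: {2,9}:2  {2,10}:2  {9,10}:2
  |U|=3: {2,9,10}:6  {8,9,10}:2
  |U|=4: {2,8,9,10}:8  {7,8,9,10}:2
  |U|=5: {2,7,8,9,10}:10  {6,7,8,9,10}:2
  |U|=6: {2,6,7,8,9,10}:12  {5,6,7,8,9,10}:2
  |U|=7: {2,5,6,7,8,9,10}:14  {4,5,6,7,8,9,10}:2
  |U|=8: {2,4,5,6,7,8,9,10}:16  {3,4,5,6,7,8,9,10}:2
  |U|=9: {1,3,4,5,6,7,8,9,10}:2  {2,3,4,5,6,7,8,9,10}:18
  start at 0(b): 20

20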